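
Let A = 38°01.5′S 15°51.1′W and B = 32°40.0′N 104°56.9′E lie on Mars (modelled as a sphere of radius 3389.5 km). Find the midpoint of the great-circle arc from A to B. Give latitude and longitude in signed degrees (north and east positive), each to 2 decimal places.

Central angle δ = 2.3078 rad. Interpolating on the sphere with fraction f = 0.5:
P = [sin((1−f)δ)·A + sin(fδ)·B] / sin δ = 1.2347·A + 1.2347·B in Cartesian coordinates,
giving P = (0.6676, 0.7386, -0.0942), i.e. latitude -5.40°, longitude 47.89°.

-5.40°, 47.89°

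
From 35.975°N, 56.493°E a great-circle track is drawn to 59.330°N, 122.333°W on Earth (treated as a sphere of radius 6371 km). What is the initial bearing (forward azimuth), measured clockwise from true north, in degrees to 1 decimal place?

359.4°

With φ₁ = 0.6279, φ₂ = 1.0355, Δλ = -3.1211 rad, the forward-azimuth formula gives
θ = atan2( sin Δλ cos φ₂ , cos φ₁ sin φ₂ − sin φ₁ cos φ₂ cos Δλ ) = atan2(-0.0105, 0.9957) = -0.60°.
Adding 360° brings this into [0°, 360°): 359.4°.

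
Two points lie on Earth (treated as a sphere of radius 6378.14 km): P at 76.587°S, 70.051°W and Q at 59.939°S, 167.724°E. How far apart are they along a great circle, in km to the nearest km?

4313 km

With latitudes φ₁ = -76.587°, φ₂ = -59.939° and longitude difference Δλ = -122.225°:
Haversine: a = sin²(Δφ/2) + cos φ₁ cos φ₂ sin²(Δλ/2) = 0.0210 + (0.2320)(0.5009)(0.7666) = 0.11004.
Central angle c = 2·arcsin(√a) = 0.67625 rad.
Distance = R·c = 6378.14 × 0.6763 ≈ 4313 km.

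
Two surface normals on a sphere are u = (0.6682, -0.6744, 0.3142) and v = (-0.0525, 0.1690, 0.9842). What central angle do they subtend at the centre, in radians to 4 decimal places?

1.4099 rad

u·v = 0.1602; |u| = 1.0000, |v| = 1.0000.
cos θ = (u·v)/(|u||v|) = 0.1602, so θ = 1.4099 rad.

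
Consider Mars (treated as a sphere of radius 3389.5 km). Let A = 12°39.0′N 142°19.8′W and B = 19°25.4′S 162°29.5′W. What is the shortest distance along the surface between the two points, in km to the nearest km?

In radians: φ₁ = 0.2208, φ₂ = -0.3390, Δλ = -20.162° = -0.3519 rad.
cos c = sin φ₁ sin φ₂ + cos φ₁ cos φ₂ cos Δλ = (0.2190)(-0.3325) + (0.9757)(0.9431)(0.9387) = 0.79098,
so c = arccos(0.79098) = 0.65838 rad.
Distance = R·c = 3389.5 × 0.6584 ≈ 2232 km.

2232 km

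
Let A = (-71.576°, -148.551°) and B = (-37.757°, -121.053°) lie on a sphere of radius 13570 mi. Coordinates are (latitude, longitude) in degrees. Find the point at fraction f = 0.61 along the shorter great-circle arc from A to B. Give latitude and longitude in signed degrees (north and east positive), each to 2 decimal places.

-51.49°, -126.62°

The central angle between A and B is δ = 0.6392 rad.
With f = 0.61, the slerp weights are sin((1−f)δ)/sin δ = 0.4136 and sin(fδ)/sin δ = 0.6372.
Weighted sum of the unit vectors: (0.4136)·(-0.2696,-0.1649,-0.9487) + (0.6372)·(-0.4078,-0.6773,-0.6123) = (-0.3714, -0.4998, -0.7825).
Converting back: φ = atan2(z, √(x²+y²)) = -51.49°, λ = atan2(y, x) = -126.62°.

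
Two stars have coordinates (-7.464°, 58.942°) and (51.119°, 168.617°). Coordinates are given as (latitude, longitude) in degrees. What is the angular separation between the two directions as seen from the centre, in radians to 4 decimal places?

With latitudes φ₁ = -7.464°, φ₂ = 51.119° and longitude difference Δλ = 109.675°:
cos c = sin φ₁ sin φ₂ + cos φ₁ cos φ₂ cos Δλ = (-0.1299)(0.7785) + (0.9915)(0.6277)(-0.3367) = -0.31067,
so c = arccos(-0.31067) = 1.88670 rad.
So the angular separation is 1.8867 rad.

1.8867 rad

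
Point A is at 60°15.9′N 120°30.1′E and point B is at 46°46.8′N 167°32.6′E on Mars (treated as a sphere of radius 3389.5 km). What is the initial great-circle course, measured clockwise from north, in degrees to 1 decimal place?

95.0°

Δλ = 47.042° = 0.8210 rad.
y = sin Δλ · cos φ₂ = (0.7318)(0.6848) = 0.5012
x = cos φ₁ sin φ₂ − sin φ₁ cos φ₂ cos Δλ = (0.4960)(0.7287) − (0.8683)(0.6848)(0.6815) = -0.0438
θ = atan2(y, x) = 94.99°, so the bearing is 95.0°.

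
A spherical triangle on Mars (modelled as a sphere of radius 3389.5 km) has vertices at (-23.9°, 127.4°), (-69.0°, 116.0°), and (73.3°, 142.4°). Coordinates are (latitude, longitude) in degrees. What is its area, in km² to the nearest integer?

Side lengths (central angles): a = 2.5014, b = 1.7055, c = 0.7962 rad; semiperimeter s = 2.5015.
By l'Huilier's theorem, tan(E/4) = √[tan(s/2) tan((s−a)/2) tan((s−b)/2) tan((s−c)/2)], giving spherical excess E = 0.0448 rad.
Area = E·R² = 0.0448 × (3389.5)² ≈ 514740 km².

514740 km²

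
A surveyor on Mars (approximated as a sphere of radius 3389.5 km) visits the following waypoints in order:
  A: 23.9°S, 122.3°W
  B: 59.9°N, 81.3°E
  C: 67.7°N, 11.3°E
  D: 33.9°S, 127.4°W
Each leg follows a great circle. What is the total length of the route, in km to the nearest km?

18297 km

Leg A→B: central angle 2.4507 rad, distance 8306.6 km.
Leg B→C: central angle 0.5246 rad, distance 1778.1 km.
Leg C→D: central angle 2.4229 rad, distance 8212.3 km.
Total: 8306.6 + 1778.1 + 8212.3 ≈ 18297 km.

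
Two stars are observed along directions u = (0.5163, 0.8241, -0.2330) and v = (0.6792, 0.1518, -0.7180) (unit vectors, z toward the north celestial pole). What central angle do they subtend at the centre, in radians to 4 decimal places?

0.8723 rad

u·v = 0.6431; |u| = 1.0000, |v| = 0.9999.
cos θ = (u·v)/(|u||v|) = 0.6431, so θ = 0.8723 rad.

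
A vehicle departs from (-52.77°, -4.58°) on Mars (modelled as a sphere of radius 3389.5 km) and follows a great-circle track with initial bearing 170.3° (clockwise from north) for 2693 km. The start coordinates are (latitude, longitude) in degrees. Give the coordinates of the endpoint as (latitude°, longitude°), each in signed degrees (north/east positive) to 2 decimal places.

-79.54°, 133.96°

Angular distance δ = d/R = 2693/3389.5 = 0.79451 rad; initial bearing θ = 2.9723 rad.
sin φ₂ = sin φ₁ cos δ + cos φ₁ sin δ cos θ = (-0.7962)(0.7006) + (0.6050)(0.7135)(-0.9857) = -0.9834, so φ₂ = -79.54°.
Δλ = atan2(sin θ sin δ cos φ₁, cos δ − sin φ₁ sin φ₂) = atan2(0.0727, -0.0823) = 138.545°.
λ₂ = -4.580° + 138.545° = 133.96°.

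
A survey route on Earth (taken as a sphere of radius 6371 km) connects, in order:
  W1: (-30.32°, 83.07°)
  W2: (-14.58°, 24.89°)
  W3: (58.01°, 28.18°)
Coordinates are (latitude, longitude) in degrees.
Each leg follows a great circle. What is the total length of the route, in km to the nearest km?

Leg W1→W2: central angle 0.9673 rad, distance 6162.4 km.
Leg W2→W3: central angle 1.2678 rad, distance 8077.3 km.
Total: 6162.4 + 8077.3 ≈ 14240 km.

14240 km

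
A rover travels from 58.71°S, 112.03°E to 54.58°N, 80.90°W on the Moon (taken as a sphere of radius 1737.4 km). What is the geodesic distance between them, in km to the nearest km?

5209 km

With latitudes φ₁ = -58.710°, φ₂ = 54.580° and longitude difference Δλ = 167.070°:
Haversine: a = sin²(Δφ/2) + cos φ₁ cos φ₂ sin²(Δλ/2) = 0.6977 + (0.5194)(0.5796)(0.9873) = 0.99489.
Central angle c = 2·arcsin(√a) = 2.99844 rad.
Distance = R·c = 1737.4 × 2.9984 ≈ 5209 km.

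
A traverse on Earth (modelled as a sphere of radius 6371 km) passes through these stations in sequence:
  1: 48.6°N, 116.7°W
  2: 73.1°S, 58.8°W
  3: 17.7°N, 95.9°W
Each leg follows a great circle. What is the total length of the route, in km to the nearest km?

Leg 1→2: central angle 2.2339 rad, distance 14232.1 km.
Leg 2→3: central angle 1.6409 rad, distance 10454.0 km.
Total: 14232.1 + 10454.0 ≈ 24686 km.

24686 km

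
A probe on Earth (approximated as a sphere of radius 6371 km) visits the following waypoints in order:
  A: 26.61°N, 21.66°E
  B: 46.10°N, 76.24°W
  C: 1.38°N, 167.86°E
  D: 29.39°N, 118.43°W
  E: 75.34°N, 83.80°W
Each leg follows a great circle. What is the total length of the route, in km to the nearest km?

Leg A→B: central angle 1.3310 rad, distance 8479.6 km.
Leg B→C: central angle 1.8603 rad, distance 11851.7 km.
Leg C→D: central angle 1.3118 rad, distance 8357.2 km.
Leg D→E: central angle 0.8550 rad, distance 5447.2 km.
Total: 8479.6 + 11851.7 + 8357.2 + 5447.2 ≈ 34136 km.

34136 km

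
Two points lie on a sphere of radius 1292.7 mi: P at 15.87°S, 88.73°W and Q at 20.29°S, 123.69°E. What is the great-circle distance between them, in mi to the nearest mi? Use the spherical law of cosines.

Let φ₁ = -0.2770 rad, φ₂ = -0.3541 rad, and Δλ = -2.5758 rad.
cos c = sin φ₁ sin φ₂ + cos φ₁ cos φ₂ cos Δλ = (-0.2735)(-0.3468) + (0.9619)(0.9379)(-0.8441) = -0.66676,
so c = arccos(-0.66676) = 2.30064 rad.
Distance = R·c = 1292.7 × 2.3006 ≈ 2974 mi.

2974 mi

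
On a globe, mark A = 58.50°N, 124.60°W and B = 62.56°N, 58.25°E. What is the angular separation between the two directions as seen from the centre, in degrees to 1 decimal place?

58.9°

With latitudes φ₁ = 58.500°, φ₂ = 62.560° and longitude difference Δλ = -177.150°:
Haversine: a = sin²(Δφ/2) + cos φ₁ cos φ₂ sin²(Δλ/2) = 0.0013 + (0.5225)(0.4608)(0.9994) = 0.24188.
Central angle c = 2·arcsin(√a) = 1.02835 rad.
So the angular separation is 58.9°.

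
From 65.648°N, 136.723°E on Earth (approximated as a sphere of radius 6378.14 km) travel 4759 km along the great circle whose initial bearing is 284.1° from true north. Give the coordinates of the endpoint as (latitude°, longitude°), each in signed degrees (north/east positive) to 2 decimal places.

Angular distance δ = d/R = 4759/6378.14 = 0.74614 rad; initial bearing θ = 4.9585 rad.
sin φ₂ = sin φ₁ cos δ + cos φ₁ sin δ cos θ = (0.9110)(0.7343) + (0.4123)(0.6788)(0.2436) = 0.7372, so φ₂ = 47.49°.
Δλ = atan2(sin θ sin δ cos φ₁, cos δ − sin φ₁ sin φ₂) = atan2(-0.2715, 0.0627) = -76.989°.
λ₂ = 136.723° − 76.989° = 59.73°.

47.49°, 59.73°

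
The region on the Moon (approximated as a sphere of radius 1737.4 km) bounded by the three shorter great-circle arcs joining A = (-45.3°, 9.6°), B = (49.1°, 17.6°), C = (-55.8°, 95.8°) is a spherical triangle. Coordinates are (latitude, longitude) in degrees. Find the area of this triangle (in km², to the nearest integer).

3340785 km²

Side lengths (central angles): a = 2.1530, b = 0.9096, c = 1.6521 rad; semiperimeter s = 2.3573.
By l'Huilier's theorem, tan(E/4) = √[tan(s/2) tan((s−a)/2) tan((s−b)/2) tan((s−c)/2)], giving spherical excess E = 1.1067 rad.
Area = E·R² = 1.1067 × (1737.4)² ≈ 3340785 km².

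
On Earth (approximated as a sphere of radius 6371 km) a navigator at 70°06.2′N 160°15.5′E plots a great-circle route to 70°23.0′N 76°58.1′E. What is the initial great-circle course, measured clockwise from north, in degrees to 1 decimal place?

310.4°

With φ₁ = 1.2235, φ₂ = 1.2284, Δλ = -1.4537 rad, the forward-azimuth formula gives
θ = atan2( sin Δλ cos φ₂ , cos φ₁ sin φ₂ − sin φ₁ cos φ₂ cos Δλ ) = atan2(-0.3334, 0.2837) = -49.61°.
Adding 360° brings this into [0°, 360°): 310.4°.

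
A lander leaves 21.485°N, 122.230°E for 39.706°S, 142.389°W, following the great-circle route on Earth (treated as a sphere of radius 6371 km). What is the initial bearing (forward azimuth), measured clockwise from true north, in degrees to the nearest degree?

127°

With φ₁ = 0.3750, φ₂ = -0.6930, Δλ = 1.6647 rad, the forward-azimuth formula gives
θ = atan2( sin Δλ cos φ₂ , cos φ₁ sin φ₂ − sin φ₁ cos φ₂ cos Δλ ) = atan2(0.7659, -0.5680) = 126.56°.
So the initial bearing is 127°.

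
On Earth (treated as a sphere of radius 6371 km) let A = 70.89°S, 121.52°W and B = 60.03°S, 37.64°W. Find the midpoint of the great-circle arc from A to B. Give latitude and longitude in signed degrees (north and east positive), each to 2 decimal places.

-70.94°, -68.98°

The central angle between A and B is δ = 0.5809 rad.
With f = 0.5, the slerp weights are sin((1−f)δ)/sin δ = 0.5219 and sin(fδ)/sin δ = 0.5219.
Weighted sum of the unit vectors: (0.5219)·(-0.1712,-0.2791,-0.9449) + (0.5219)·(0.3956,-0.3051,-0.8663) = (0.1171, -0.3048, -0.9452).
Converting back: φ = atan2(z, √(x²+y²)) = -70.94°, λ = atan2(y, x) = -68.98°.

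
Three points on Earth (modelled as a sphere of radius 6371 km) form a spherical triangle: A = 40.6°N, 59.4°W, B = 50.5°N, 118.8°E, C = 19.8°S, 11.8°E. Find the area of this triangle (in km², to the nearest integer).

80205909 km²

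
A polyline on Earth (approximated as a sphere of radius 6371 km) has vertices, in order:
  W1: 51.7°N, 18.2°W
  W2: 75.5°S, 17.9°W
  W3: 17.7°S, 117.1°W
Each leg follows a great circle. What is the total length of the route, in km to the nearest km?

22501 km

Leg W1→W2: central angle 2.2201 rad, distance 14144.0 km.
Leg W2→W3: central angle 1.3117 rad, distance 8356.8 km.
Total: 14144.0 + 8356.8 ≈ 22501 km.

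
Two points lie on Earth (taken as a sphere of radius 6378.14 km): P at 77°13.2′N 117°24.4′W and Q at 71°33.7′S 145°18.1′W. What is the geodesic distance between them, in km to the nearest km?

With latitudes φ₁ = 77.220°, φ₂ = -71.562° and longitude difference Δλ = -27.895°:
Haversine: a = sin²(Δφ/2) + cos φ₁ cos φ₂ sin²(Δλ/2) = 0.9276 + (0.2212)(0.3163)(0.0581) = 0.93166.
Central angle c = 2·arcsin(√a) = 2.61262 rad.
Distance = R·c = 6378.14 × 2.6126 ≈ 16664 km.

16664 km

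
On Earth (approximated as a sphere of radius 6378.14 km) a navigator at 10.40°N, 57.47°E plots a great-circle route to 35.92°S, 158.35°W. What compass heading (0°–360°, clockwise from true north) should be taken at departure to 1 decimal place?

With φ₁ = 0.1815, φ₂ = -0.6269, Δλ = 2.5164 rad, the forward-azimuth formula gives
θ = atan2( sin Δλ cos φ₂ , cos φ₁ sin φ₂ − sin φ₁ cos φ₂ cos Δλ ) = atan2(0.4739, -0.4585) = 134.05°.
So the initial bearing is 134.0°.

134.0°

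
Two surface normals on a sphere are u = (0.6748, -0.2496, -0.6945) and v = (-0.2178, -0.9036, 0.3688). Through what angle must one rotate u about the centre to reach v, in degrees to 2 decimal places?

100.23°

u·v = -0.1776; |u| = 1.0000, |v| = 1.0000.
cos θ = (u·v)/(|u||v|) = -0.1776, so θ = 100.23°.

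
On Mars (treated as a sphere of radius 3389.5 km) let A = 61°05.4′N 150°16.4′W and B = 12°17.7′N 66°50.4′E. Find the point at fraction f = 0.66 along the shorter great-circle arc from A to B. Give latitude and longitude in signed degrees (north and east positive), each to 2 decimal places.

The central angle between A and B is δ = 1.7622 rad.
With f = 0.66, the slerp weights are sin((1−f)δ)/sin δ = 0.5744 and sin(fδ)/sin δ = 0.9351.
Weighted sum of the unit vectors: (0.5744)·(-0.4198,-0.2397,0.8754) + (0.9351)·(0.3843,0.8983,0.2129) = (0.1182, 0.7023, 0.7020).
Converting back: φ = atan2(z, √(x²+y²)) = 44.59°, λ = atan2(y, x) = 80.45°.

44.59°, 80.45°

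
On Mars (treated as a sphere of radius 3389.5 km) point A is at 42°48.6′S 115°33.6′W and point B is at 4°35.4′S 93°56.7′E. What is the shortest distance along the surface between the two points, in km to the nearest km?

7430 km

With latitudes φ₁ = -42.810°, φ₂ = -4.590° and longitude difference Δλ = -150.495°:
cos c = sin φ₁ sin φ₂ + cos φ₁ cos φ₂ cos Δλ = (-0.6796)(-0.0800) + (0.7336)(0.9968)(-0.8703) = -0.58204,
so c = arccos(-0.58204) = 2.19203 rad.
Distance = R·c = 3389.5 × 2.1920 ≈ 7430 km.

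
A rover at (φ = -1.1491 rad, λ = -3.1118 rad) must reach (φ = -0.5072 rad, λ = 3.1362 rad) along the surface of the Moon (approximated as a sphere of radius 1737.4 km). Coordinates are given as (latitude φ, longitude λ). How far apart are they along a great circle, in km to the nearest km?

With latitudes φ₁ = -65.839°, φ₂ = -29.060° and longitude difference Δλ = -2.016°:
cos c = sin φ₁ sin φ₂ + cos φ₁ cos φ₂ cos Δλ = (-0.9124)(-0.4857) + (0.4093)(0.8741)(0.9994) = 0.80074,
so c = arccos(0.80074) = 0.64227 rad.
Distance = R·c = 1737.4 × 0.6423 ≈ 1116 km.

1116 km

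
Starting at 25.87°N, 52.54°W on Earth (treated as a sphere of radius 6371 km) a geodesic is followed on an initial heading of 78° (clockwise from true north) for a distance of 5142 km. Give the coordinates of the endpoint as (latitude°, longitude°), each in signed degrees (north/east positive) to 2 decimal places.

25.91°, -0.78°

Angular distance δ = d/R = 5142/6371 = 0.80709 rad; initial bearing θ = 1.3614 rad.
sin φ₂ = sin φ₁ cos δ + cos φ₁ sin δ cos θ = (0.4363)(0.6916) + (0.8998)(0.7223)(0.2079) = 0.4369, so φ₂ = 25.91°.
Δλ = atan2(sin θ sin δ cos φ₁, cos δ − sin φ₁ sin φ₂) = atan2(0.6357, 0.5010) = 51.759°.
λ₂ = -52.540° + 51.759° = -0.78°.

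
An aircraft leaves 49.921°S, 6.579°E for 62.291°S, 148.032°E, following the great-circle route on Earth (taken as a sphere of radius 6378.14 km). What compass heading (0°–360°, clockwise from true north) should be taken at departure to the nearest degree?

With φ₁ = -0.8713, φ₂ = -1.0872, Δλ = 2.4688 rad, the forward-azimuth formula gives
θ = atan2( sin Δλ cos φ₂ , cos φ₁ sin φ₂ − sin φ₁ cos φ₂ cos Δλ ) = atan2(0.2898, -0.8483) = 161.14°.
So the initial bearing is 161°.

161°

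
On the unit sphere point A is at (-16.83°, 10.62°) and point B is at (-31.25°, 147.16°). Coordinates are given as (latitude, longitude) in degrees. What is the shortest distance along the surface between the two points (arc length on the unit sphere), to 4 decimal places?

2.0306

Let φ₁ = -0.2937 rad, φ₂ = -0.5454 rad, and Δλ = 2.3831 rad.
Haversine: a = sin²(Δφ/2) + cos φ₁ cos φ₂ sin²(Δλ/2) = 0.0158 + (0.9572)(0.8549)(0.8629) = 0.72188.
Central angle c = 2·arcsin(√a) = 2.03059 rad.
On the unit sphere the arc length equals the central angle: 2.0306.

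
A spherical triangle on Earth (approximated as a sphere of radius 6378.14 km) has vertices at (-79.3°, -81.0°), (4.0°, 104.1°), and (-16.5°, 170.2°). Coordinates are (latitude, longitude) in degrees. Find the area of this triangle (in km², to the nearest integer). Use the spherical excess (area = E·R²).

45780019 km²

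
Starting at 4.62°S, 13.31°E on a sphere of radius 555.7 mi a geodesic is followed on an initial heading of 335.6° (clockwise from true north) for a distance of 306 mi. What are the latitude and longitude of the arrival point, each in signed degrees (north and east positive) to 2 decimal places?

23.97°, -0.37°

Angular distance δ = d/R = 306/555.7 = 0.55066 rad; initial bearing θ = 5.8573 rad.
sin φ₂ = sin φ₁ cos δ + cos φ₁ sin δ cos θ = (-0.0805)(0.8522) + (0.9968)(0.5232)(0.9107) = 0.4063, so φ₂ = 23.97°.
Δλ = atan2(sin θ sin δ cos φ₁, cos δ − sin φ₁ sin φ₂) = atan2(-0.2155, 0.8849) = -13.684°.
λ₂ = 13.310° − 13.684° = -0.37°.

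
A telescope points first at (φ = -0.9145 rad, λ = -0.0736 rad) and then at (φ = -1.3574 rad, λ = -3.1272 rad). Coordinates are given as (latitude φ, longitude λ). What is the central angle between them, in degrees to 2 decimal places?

Let φ₁ = -0.9145 rad, φ₂ = -1.3574 rad, and Δλ = -3.0536 rad.
Haversine: a = sin²(Δφ/2) + cos φ₁ cos φ₂ sin²(Δλ/2) = 0.0482 + (0.6102)(0.2118)(0.9981) = 0.17722.
Central angle c = 2·arcsin(√a) = 0.86904 rad.
So the angular separation is 49.79°.

49.79°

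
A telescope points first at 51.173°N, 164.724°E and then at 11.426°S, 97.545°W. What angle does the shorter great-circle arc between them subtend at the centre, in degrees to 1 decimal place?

Let φ₁ = 0.8931 rad, φ₂ = -0.1994 rad, and Δλ = 1.7057 rad.
Haversine: a = sin²(Δφ/2) + cos φ₁ cos φ₂ sin²(Δλ/2) = 0.2699 + (0.6270)(0.9802)(0.5673) = 0.61850.
Central angle c = 2·arcsin(√a) = 1.81007 rad.
So the angular separation is 103.7°.

103.7°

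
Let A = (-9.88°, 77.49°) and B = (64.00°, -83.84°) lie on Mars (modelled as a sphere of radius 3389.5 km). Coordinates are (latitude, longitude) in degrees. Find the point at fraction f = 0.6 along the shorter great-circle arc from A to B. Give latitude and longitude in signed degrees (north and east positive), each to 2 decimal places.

62.90°, 56.42°

The central angle between A and B is δ = 2.1692 rad.
With f = 0.6, the slerp weights are sin((1−f)δ)/sin δ = 0.9233 and sin(fδ)/sin δ = 1.1667.
Weighted sum of the unit vectors: (0.9233)·(0.2134,0.9618,-0.1716) + (1.1667)·(0.0470,-0.4358,0.8988) = (0.2519, 0.3795, 0.8902).
Converting back: φ = atan2(z, √(x²+y²)) = 62.90°, λ = atan2(y, x) = 56.42°.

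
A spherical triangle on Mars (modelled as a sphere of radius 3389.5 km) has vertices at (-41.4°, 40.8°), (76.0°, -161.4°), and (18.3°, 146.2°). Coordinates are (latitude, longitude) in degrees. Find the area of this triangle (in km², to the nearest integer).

Side lengths (central angles): a = 1.1098, b = 1.9788, c = 2.5144 rad; semiperimeter s = 2.8015.
By l'Huilier's theorem, tan(E/4) = √[tan(s/2) tan((s−a)/2) tan((s−b)/2) tan((s−c)/2)], giving spherical excess E = 2.2883 rad.
Area = E·R² = 2.2883 × (3389.5)² ≈ 26289318 km².

26289318 km²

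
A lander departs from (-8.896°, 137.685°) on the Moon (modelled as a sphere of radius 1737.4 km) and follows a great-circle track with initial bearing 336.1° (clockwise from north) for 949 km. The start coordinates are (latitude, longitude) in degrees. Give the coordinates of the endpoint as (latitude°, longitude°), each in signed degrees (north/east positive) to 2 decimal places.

19.70°, 124.77°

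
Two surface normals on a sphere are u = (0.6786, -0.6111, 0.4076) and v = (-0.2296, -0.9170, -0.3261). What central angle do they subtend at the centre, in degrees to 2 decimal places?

u·v = 0.2717; |u| = 1.0000, |v| = 1.0000.
cos θ = (u·v)/(|u||v|) = 0.2717, so θ = 74.24°.

74.24°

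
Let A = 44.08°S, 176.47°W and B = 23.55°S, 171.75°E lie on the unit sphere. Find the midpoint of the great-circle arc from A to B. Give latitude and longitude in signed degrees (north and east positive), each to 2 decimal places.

The central angle between A and B is δ = 0.3960 rad.
With f = 0.5, the slerp weights are sin((1−f)δ)/sin δ = 0.5100 and sin(fδ)/sin δ = 0.5100.
Weighted sum of the unit vectors: (0.5100)·(-0.7170,-0.0442,-0.6957) + (0.5100)·(-0.9072,0.1315,-0.3995) = (-0.8283, 0.0445, -0.5585).
Converting back: φ = atan2(z, √(x²+y²)) = -33.95°, λ = atan2(y, x) = 176.92°.

-33.95°, 176.92°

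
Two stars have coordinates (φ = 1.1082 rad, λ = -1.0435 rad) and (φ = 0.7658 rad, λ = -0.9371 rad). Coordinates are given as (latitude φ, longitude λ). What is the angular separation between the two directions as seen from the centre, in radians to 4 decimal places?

In radians: φ₁ = 1.1082, φ₂ = 0.7658, Δλ = 6.096° = 0.1064 rad.
Haversine: a = sin²(Δφ/2) + cos φ₁ cos φ₂ sin²(Δλ/2) = 0.0290 + (0.4463)(0.7208)(0.0028) = 0.02993.
Central angle c = 2·arcsin(√a) = 0.34778 rad.
So the angular separation is 0.3478 rad.

0.3478 rad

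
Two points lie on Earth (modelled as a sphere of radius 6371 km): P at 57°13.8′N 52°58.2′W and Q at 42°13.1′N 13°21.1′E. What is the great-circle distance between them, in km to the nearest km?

4831 km

Let φ₁ = 0.9989 rad, φ₂ = 0.7368 rad, and Δλ = 1.1575 rad.
Haversine: a = sin²(Δφ/2) + cos φ₁ cos φ₂ sin²(Δλ/2) = 0.0171 + (0.5413)(0.7406)(0.2992) = 0.13700.
Central angle c = 2·arcsin(√a) = 0.75831 rad.
Distance = R·c = 6371 × 0.7583 ≈ 4831 km.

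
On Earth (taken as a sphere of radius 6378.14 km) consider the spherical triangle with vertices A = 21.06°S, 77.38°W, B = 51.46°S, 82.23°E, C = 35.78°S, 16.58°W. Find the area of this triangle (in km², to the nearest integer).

26731001 km²

Side lengths (central angles): a = 1.1811, b = 0.9527, c = 1.8379 rad; semiperimeter s = 1.9859.
By l'Huilier's theorem, tan(E/4) = √[tan(s/2) tan((s−a)/2) tan((s−b)/2) tan((s−c)/2)], giving spherical excess E = 0.6571 rad.
Area = E·R² = 0.6571 × (6378.14)² ≈ 26731001 km².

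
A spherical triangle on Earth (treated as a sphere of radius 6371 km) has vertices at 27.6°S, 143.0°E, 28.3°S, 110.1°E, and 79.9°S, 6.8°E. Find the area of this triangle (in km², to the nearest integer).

13234432 km²

Side lengths (central angles): a = 1.1250, b = 1.2197, c = 0.5058 rad; semiperimeter s = 1.4252.
By l'Huilier's theorem, tan(E/4) = √[tan(s/2) tan((s−a)/2) tan((s−b)/2) tan((s−c)/2)], giving spherical excess E = 0.3261 rad.
Area = E·R² = 0.3261 × (6371)² ≈ 13234432 km².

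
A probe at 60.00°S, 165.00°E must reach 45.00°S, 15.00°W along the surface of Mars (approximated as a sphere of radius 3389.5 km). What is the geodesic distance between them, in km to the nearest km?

With latitudes φ₁ = -60.000°, φ₂ = -45.000° and longitude difference Δλ = -180.000°:
cos c = sin φ₁ sin φ₂ + cos φ₁ cos φ₂ cos Δλ = (-0.8660)(-0.7071) + (0.5000)(0.7071)(-1.0000) = 0.25882,
so c = arccos(0.25882) = 1.30900 rad.
Distance = R·c = 3389.5 × 1.3090 ≈ 4437 km.

4437 km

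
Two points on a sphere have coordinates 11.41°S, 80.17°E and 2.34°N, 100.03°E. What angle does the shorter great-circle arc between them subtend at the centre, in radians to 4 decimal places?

In radians: φ₁ = -0.1991, φ₂ = 0.0408, Δλ = 19.860° = 0.3466 rad.
cos c = sin φ₁ sin φ₂ + cos φ₁ cos φ₂ cos Δλ = (-0.1978)(0.0408) + (0.9802)(0.9992)(0.9405) = 0.91309,
so c = arccos(0.91309) = 0.41999 rad.
So the angular separation is 0.4200 rad.

0.4200 rad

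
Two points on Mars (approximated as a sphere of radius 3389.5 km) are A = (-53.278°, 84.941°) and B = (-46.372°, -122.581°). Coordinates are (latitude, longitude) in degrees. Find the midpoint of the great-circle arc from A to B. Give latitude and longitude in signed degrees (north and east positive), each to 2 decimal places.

-78.18°, 177.45°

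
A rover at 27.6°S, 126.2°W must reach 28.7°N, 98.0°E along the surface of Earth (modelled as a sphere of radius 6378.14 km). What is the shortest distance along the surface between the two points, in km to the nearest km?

Let φ₁ = -0.4817 rad, φ₂ = 0.5009 rad, and Δλ = -2.3702 rad.
cos c = sin φ₁ sin φ₂ + cos φ₁ cos φ₂ cos Δλ = (-0.4633)(0.4802) + (0.8862)(0.8771)(-0.7169) = -0.77976,
so c = arccos(-0.77976) = 2.46508 rad.
Distance = R·c = 6378.14 × 2.4651 ≈ 15723 km.

15723 km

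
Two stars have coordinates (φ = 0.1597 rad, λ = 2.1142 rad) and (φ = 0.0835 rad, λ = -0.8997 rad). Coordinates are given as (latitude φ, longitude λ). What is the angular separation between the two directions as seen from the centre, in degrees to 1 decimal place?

In radians: φ₁ = 0.1597, φ₂ = 0.0835, Δλ = -172.684° = -3.0139 rad.
Haversine: a = sin²(Δφ/2) + cos φ₁ cos φ₂ sin²(Δλ/2) = 0.0015 + (0.9873)(0.9965)(0.9959) = 0.98128.
Central angle c = 2·arcsin(√a) = 2.86710 rad.
So the angular separation is 164.3°.

164.3°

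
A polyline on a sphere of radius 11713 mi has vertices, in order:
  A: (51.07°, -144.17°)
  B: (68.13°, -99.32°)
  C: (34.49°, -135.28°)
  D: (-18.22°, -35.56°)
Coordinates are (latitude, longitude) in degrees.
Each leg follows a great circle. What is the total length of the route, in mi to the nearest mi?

35712 mi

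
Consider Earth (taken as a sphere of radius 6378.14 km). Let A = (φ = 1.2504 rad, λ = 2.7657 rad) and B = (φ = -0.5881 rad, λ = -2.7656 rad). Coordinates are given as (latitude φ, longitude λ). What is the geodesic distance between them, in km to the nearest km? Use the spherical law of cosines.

12199 km

Let φ₁ = 1.2504 rad, φ₂ = -0.5881 rad, and Δλ = 0.7519 rad.
cos c = sin φ₁ sin φ₂ + cos φ₁ cos φ₂ cos Δλ = (0.9491)(-0.5548) + (0.3149)(0.8320)(0.7304) = -0.33516,
so c = arccos(-0.33516) = 1.91257 rad.
Distance = R·c = 6378.14 × 1.9126 ≈ 12199 km.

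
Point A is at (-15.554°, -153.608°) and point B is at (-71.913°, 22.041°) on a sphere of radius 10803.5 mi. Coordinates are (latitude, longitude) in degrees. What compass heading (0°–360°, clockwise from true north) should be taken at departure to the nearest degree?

179°

With φ₁ = -0.2715, φ₂ = -1.2551, Δλ = 3.0657 rad, the forward-azimuth formula gives
θ = atan2( sin Δλ cos φ₂ , cos φ₁ sin φ₂ − sin φ₁ cos φ₂ cos Δλ ) = atan2(0.0236, -0.9988) = 178.65°.
So the initial bearing is 179°.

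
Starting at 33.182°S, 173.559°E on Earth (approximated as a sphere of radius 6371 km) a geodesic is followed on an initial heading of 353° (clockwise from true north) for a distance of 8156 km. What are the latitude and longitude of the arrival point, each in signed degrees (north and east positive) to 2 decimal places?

39.72°, 164.83°

Angular distance δ = d/R = 8156/6371 = 1.28018 rad; initial bearing θ = 6.1610 rad.
sin φ₂ = sin φ₁ cos δ + cos φ₁ sin δ cos θ = (-0.5473)(0.2865) + (0.8369)(0.9581)(0.9925) = 0.6390, so φ₂ = 39.72°.
Δλ = atan2(sin θ sin δ cos φ₁, cos δ − sin φ₁ sin φ₂) = atan2(-0.0977, 0.6363) = -8.731°.
λ₂ = 173.559° − 8.731° = 164.83°.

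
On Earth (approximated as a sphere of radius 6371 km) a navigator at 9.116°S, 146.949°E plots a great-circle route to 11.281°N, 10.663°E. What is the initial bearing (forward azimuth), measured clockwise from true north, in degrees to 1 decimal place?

With φ₁ = -0.1591, φ₂ = 0.1969, Δλ = -2.3786 rad, the forward-azimuth formula gives
θ = atan2( sin Δλ cos φ₂ , cos φ₁ sin φ₂ − sin φ₁ cos φ₂ cos Δλ ) = atan2(-0.6777, 0.0808) = -83.20°.
Adding 360° brings this into [0°, 360°): 276.8°.

276.8°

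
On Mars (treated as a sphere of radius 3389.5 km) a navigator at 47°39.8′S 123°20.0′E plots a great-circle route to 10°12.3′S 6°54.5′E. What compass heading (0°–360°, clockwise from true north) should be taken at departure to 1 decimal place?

With φ₁ = -0.8319, φ₂ = -0.1781, Δλ = -2.0320 rad, the forward-azimuth formula gives
θ = atan2( sin Δλ cos φ₂ , cos φ₁ sin φ₂ − sin φ₁ cos φ₂ cos Δλ ) = atan2(-0.8814, -0.4431) = -116.69°.
Adding 360° brings this into [0°, 360°): 243.3°.

243.3°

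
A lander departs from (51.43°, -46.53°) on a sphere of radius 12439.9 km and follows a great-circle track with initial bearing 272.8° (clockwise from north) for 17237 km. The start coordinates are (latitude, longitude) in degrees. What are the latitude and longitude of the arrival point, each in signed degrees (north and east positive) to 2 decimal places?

10.01°, -132.03°

Angular distance δ = d/R = 17237/12439.9 = 1.38562 rad; initial bearing θ = 4.7613 rad.
sin φ₂ = sin φ₁ cos δ + cos φ₁ sin δ cos θ = (0.7818)(0.1841) + (0.6235)(0.9829)(0.0488) = 0.1739, so φ₂ = 10.01°.
Δλ = atan2(sin θ sin δ cos φ₁, cos δ − sin φ₁ sin φ₂) = atan2(-0.6121, 0.0482) = -85.501°.
λ₂ = -46.530° − 85.501° = -132.03°.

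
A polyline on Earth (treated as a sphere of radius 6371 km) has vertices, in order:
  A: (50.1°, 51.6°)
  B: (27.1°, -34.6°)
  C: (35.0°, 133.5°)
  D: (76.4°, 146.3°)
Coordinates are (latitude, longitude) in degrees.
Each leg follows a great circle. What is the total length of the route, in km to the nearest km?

Leg A→B: central angle 1.1731 rad, distance 7473.6 km.
Leg B→C: central angle 2.0401 rad, distance 12997.4 km.
Leg C→D: central angle 0.7298 rad, distance 4649.4 km.
Total: 7473.6 + 12997.4 + 4649.4 ≈ 25120 km.

25120 km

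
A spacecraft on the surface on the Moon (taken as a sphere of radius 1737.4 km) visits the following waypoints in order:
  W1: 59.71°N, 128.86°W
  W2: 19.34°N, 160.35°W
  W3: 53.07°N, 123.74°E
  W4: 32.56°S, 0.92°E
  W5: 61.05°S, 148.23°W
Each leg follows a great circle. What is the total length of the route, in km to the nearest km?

10017 km

Leg W1→W2: central angle 0.8068 rad, distance 1401.8 km.
Leg W2→W3: central angle 1.1563 rad, distance 2008.9 km.
Leg W3→W4: central angle 2.3528 rad, distance 4087.7 km.
Leg W4→W5: central angle 1.4498 rad, distance 2518.9 km.
Total: 1401.8 + 2008.9 + 4087.7 + 2518.9 ≈ 10017 km.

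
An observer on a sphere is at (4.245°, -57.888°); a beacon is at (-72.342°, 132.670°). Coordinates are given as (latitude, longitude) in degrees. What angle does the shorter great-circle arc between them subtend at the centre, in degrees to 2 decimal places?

111.59°

With latitudes φ₁ = 4.245°, φ₂ = -72.342° and longitude difference Δλ = -169.442°:
Haversine: a = sin²(Δφ/2) + cos φ₁ cos φ₂ sin²(Δλ/2) = 0.3840 + (0.9973)(0.3033)(0.9915) = 0.68396.
Central angle c = 2·arcsin(√a) = 1.94756 rad.
So the angular separation is 111.59°.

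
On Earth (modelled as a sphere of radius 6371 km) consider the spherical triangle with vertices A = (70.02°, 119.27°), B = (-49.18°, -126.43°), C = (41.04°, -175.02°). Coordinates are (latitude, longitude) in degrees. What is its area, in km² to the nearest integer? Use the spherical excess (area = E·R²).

3907844 km²

Side lengths (central angles): a = 1.7424, b = 0.7625, c = 2.5033 rad; semiperimeter s = 2.5041.
By l'Huilier's theorem, tan(E/4) = √[tan(s/2) tan((s−a)/2) tan((s−b)/2) tan((s−c)/2)], giving spherical excess E = 0.0963 rad.
Area = E·R² = 0.0963 × (6371)² ≈ 3907844 km².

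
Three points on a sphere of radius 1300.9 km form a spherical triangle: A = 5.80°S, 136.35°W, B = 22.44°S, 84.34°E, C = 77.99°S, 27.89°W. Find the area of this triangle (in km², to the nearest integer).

2668610 km²

Side lengths (central angles): a = 1.2655, b = 1.5375, c = 2.2898 rad; semiperimeter s = 2.5464.
By l'Huilier's theorem, tan(E/4) = √[tan(s/2) tan((s−a)/2) tan((s−b)/2) tan((s−c)/2)], giving spherical excess E = 1.5769 rad.
Area = E·R² = 1.5769 × (1300.9)² ≈ 2668610 km².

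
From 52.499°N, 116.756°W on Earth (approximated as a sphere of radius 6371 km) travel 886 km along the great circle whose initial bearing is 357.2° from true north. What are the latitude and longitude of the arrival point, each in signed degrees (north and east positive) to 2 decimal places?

Angular distance δ = d/R = 886/6371 = 0.13907 rad; initial bearing θ = 6.2343 rad.
sin φ₂ = sin φ₁ cos δ + cos φ₁ sin δ cos θ = (0.7933)(0.9903) + (0.6088)(0.1386)(0.9988) = 0.8700, so φ₂ = 60.46°.
Δλ = atan2(sin θ sin δ cos φ₁, cos δ − sin φ₁ sin φ₂) = atan2(-0.0041, 0.3002) = -0.787°.
λ₂ = -116.756° − 0.787° = -117.54°.

60.46°, -117.54°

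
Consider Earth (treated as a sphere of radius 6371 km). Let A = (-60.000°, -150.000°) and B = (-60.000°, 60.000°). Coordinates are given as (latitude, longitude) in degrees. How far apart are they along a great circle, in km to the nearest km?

6422 km

With latitudes φ₁ = -60.000°, φ₂ = -60.000° and longitude difference Δλ = -150.000°:
cos c = sin φ₁ sin φ₂ + cos φ₁ cos φ₂ cos Δλ = (-0.8660)(-0.8660) + (0.5000)(0.5000)(-0.8660) = 0.53349,
so c = arccos(0.53349) = 1.00807 rad.
Distance = R·c = 6371 × 1.0081 ≈ 6422 km.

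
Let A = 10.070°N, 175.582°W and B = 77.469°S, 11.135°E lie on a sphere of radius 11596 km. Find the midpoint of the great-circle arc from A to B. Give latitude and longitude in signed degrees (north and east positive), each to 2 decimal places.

Central angle δ = 1.9637 rad. Interpolating on the sphere with fraction f = 0.5:
P = [sin((1−f)δ)·A + sin(fδ)·B] / sin δ = 0.9001·A + 0.9001·B in Cartesian coordinates,
giving P = (-0.6920, -0.0306, -0.7213), i.e. latitude -46.16°, longitude -177.47°.

-46.16°, -177.47°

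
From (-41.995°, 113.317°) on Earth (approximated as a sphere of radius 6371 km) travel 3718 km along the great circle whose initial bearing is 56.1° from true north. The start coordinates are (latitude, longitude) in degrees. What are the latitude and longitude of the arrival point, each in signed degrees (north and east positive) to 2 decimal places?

Angular distance δ = d/R = 3718/6371 = 0.58358 rad; initial bearing θ = 0.9791 rad.
sin φ₂ = sin φ₁ cos δ + cos φ₁ sin δ cos θ = (-0.6691)(0.8345) + (0.7432)(0.5510)(0.5577) = -0.3299, so φ₂ = -19.26°.
Δλ = atan2(sin θ sin δ cos φ₁, cos δ − sin φ₁ sin φ₂) = atan2(0.3399, 0.6138) = 28.978°.
λ₂ = 113.317° + 28.978° = 142.30°.

-19.26°, 142.30°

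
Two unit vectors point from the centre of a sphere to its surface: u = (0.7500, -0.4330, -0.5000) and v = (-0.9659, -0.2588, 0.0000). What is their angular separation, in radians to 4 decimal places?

2.2299 rad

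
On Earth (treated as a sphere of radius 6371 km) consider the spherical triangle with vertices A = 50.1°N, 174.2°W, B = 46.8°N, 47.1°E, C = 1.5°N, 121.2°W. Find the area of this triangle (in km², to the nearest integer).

37320781 km²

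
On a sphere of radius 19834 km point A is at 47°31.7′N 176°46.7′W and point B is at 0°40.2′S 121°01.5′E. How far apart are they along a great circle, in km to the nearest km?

24981 km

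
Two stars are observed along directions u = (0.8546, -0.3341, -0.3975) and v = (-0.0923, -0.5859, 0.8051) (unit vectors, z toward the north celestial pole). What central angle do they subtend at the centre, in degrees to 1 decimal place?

u·v = -0.2032; |u| = 1.0000, |v| = 1.0000.
cos θ = (u·v)/(|u||v|) = -0.2032, so θ = 101.7°.

101.7°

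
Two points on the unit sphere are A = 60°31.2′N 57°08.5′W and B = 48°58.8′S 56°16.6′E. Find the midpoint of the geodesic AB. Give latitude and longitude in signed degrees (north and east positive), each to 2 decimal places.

The central angle between A and B is δ = 2.4738 rad.
With f = 0.5, the slerp weights are sin((1−f)δ)/sin δ = 1.5256 and sin(fδ)/sin δ = 1.5256.
Weighted sum of the unit vectors: (1.5256)·(0.2670,-0.4134,0.8705) + (1.5256)·(0.3644,0.5459,-0.7545) = (0.9632, 0.2021, 0.1770).
Converting back: φ = atan2(z, √(x²+y²)) = 10.20°, λ = atan2(y, x) = 11.85°.

10.20°, 11.85°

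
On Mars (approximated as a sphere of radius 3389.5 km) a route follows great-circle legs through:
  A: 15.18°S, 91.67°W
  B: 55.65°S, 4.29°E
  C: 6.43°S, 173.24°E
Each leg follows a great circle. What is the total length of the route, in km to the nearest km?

11717 km

Leg A→B: central angle 1.4105 rad, distance 4780.8 km.
Leg B→C: central angle 2.0464 rad, distance 6936.2 km.
Total: 4780.8 + 6936.2 ≈ 11717 km.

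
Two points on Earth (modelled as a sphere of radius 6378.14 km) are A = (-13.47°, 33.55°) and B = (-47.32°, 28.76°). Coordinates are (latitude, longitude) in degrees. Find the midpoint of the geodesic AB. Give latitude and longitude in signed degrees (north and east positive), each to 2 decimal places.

The central angle between A and B is δ = 0.5949 rad.
With f = 0.5, the slerp weights are sin((1−f)δ)/sin δ = 0.5230 and sin(fδ)/sin δ = 0.5230.
Weighted sum of the unit vectors: (0.5230)·(0.8105,0.5375,-0.2329) + (0.5230)·(0.5943,0.3262,-0.7352) = (0.7346, 0.4516, -0.5063).
Converting back: φ = atan2(z, √(x²+y²)) = -30.42°, λ = atan2(y, x) = 31.58°.

-30.42°, 31.58°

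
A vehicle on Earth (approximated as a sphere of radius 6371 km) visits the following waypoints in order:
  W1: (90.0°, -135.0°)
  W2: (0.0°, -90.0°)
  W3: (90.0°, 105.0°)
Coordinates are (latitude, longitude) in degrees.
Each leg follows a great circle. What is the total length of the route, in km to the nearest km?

Leg W1→W2: central angle 1.5708 rad, distance 10007.5 km.
Leg W2→W3: central angle 1.5708 rad, distance 10007.5 km.
Total: 10007.5 + 10007.5 ≈ 20015 km.

20015 km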